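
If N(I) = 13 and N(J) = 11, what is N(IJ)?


N(IJ) = N(I) * N(J)
= 13 * 11
= 143

143


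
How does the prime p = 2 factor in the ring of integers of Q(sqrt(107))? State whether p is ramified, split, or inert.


K = Q(sqrt(107)). Since d mod 4 = 3, disc(K) = 428.
Check p | disc: 428 mod 2 = 0.
p divides disc, so p ramifies: (p) = P^2 with e=2, f=1, g=1.
Therefore p is ramified.

ramified


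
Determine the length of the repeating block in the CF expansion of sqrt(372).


Run the CF algorithm for sqrt(372).
a_0 = floor(sqrt(372)) = 19; set m_0=0, q_0=1.
Recurrence: m' = q*a - m,  q' = (d - m'^2)/q,  a' = floor((a_0 + m')/q').
  step 1: m=19, q=11, a=3
  step 2: m=14, q=16, a=2
  step 3: m=18, q=3, a=12
  step 4: m=18, q=16, a=2
  step 5: m=14, q=11, a=3
  step 6: m=19, q=1, a=38
a_6 = 2*a_0 = 38, so the period closes here.
sqrt(372) = [19; 3, 2, 12, 2, 3, 38]
Period length = 6

6


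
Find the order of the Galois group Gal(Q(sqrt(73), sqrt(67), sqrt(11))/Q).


The 3 square roots of distinct primes are multiplicatively independent over Q,
so [K:Q] = 2^3 and Gal(K/Q) is isomorphic to (Z/2Z)^3.
|Gal| = 2^3 = 8

8


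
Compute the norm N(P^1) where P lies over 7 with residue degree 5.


N(P^a) = p^(a*f)
= 7^(1*5)
= 7^5
= 16807

16807


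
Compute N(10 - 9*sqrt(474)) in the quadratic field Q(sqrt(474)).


N(a + b*sqrt(d)) = a^2 - d*b^2
= (10)^2 - (474)*(-9)^2
= 100 - 38394
= -38294

-38294


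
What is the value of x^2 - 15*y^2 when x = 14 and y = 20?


x^2 - d*y^2
= 14^2 - 15*20^2
= 196 - 6000
= -5804

-5804


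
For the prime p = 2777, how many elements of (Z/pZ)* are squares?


For prime p, the number of non-zero quadratic residues is (p-1)/2.
= (2777-1)/2
= 1388

1388


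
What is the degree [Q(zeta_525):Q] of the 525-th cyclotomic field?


The degree equals Euler's totient phi(525).
525 = 3 * 5^2 * 7
phi(525) = 240

240


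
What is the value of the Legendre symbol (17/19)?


p = 19 is prime, so compute (17/19) with the reciprocity algorithm (Jacobi-symbol steps: pull out 2s via (2/n), flip via reciprocity, reduce):
  reciprocity: (17/19) -> +(19/17)
  reduce: (2/17)
  pull out 2: (2/17) = +1  (since 17 mod 8 = 1)
  (1/17) = 1
Product of signs = 1
(17/19) = 1

1


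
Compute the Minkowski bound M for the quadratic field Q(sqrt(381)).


d = 381, d mod 4 = 1, so disc(K) = d = 381; |disc(K)| = 381
Real quadratic field, so n = 2, s = r2 = 0, r1 = 2
M = (n!/n^n) * (4/pi)^s * sqrt(|disc(K)|) = (2!/2^2) * (4/pi)^0 * sqrt(381)
= 0.5 * 1.000000 * 19.519221
= 9.7596

9.7596


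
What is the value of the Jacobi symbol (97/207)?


Compute (97/207) via quadratic reciprocity:
  reciprocity: (97/207) -> +(207/97)
  reduce: (13/97)
  reciprocity: (13/97) -> +(97/13)
  reduce: (6/13)
  pull out 2: (2/13) = -1  (since 13 mod 8 = 5)
  reciprocity: (3/13) -> +(13/3)
  reduce: (1/3)
  (1/3) = 1
Product of signs = -1

-1


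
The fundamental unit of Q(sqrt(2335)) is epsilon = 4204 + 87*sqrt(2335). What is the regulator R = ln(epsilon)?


epsilon = 4204 + 87*sqrt(2335)
= 8407.9999
R = ln(8407.9999)
= 9.0369

9.0369


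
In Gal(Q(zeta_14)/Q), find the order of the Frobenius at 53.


The Frobenius at p in Gal(Q(zeta_n)/Q) = (Z/nZ)* is the class of p, so its order is ord_14(53), the smallest k >= 1 with 53^k = 1 mod 14.
n = 14 = 2 * 7, phi(14) = 6; the order divides phi(n).
Divisors of 6: 1, 2, 3, 6
Repeated squaring mod 14: 53^1 = 11, 53^2 = 9, 53^4 = 11
Test divisors in increasing order:
  k=1: 53^1 = 11 mod 14
  k=2: 53^2 = 9 mod 14
  k=3: 53^3 = 9 * 11 = 1 mod 14  <- first divisor giving 1
Order = 3

3


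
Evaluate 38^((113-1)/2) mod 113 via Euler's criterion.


p = 113 is prime and the exponent is (p-1)/2 = 56, so by Euler's criterion 38^56 = (38/113) = +1 or -1 mod 113.
Compute by square-and-multiply:
  56 = 32 + 16 + 8 (binary 111000)
  Repeated squaring mod 113: 38^1 = 38, 38^2 = 88, 38^4 = 60, 38^8 = 97, 38^16 = 30, 38^32 = 109
  38^56 = 38^32 * 38^16 * 38^8 = 109 * 30 * 97 mod 113
    109 * 30 = 3270 = 106 mod 113
    106 * 97 = 10282 = 112 mod 113
  38^56 = 112 mod 113
Result 112 = p - 1 = -1 mod 113: 38 is a quadratic non-residue mod 113. As a residue in [0, p-1] the value is 112.
38^56 mod 113 = 112

112


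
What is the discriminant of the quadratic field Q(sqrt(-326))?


For K = Q(sqrt(d)) with d squarefree: disc(K) = d if d = 1 mod 4, and disc(K) = 4d if d = 2 or 3 mod 4.
Here d = -326, and d mod 4 = 2.
d = 2 mod 4, not 1 (O_K = Z[sqrt(d)]), so disc(K) = 4d = 4 * (-326) = -1304

-1304


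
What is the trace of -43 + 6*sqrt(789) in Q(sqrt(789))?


Tr(a + b*sqrt(d)) = (a + b*sqrt(d)) + (a - b*sqrt(d)) = 2a
= 2 * (-43)
= -86

-86


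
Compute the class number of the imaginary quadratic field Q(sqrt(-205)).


K = Q(sqrt(-205)). d mod 4 = 3, so D = disc(K) = 4d = -820
h(K) equals the number of primitive reduced positive-definite forms (a, b, c) = a*x^2 + b*x*y + c*y^2 with b^2 - 4ac = D,
where reduced means |b| <= a <= c, with b >= 0 whenever |b| = a or a = c, and primitive means gcd(a, b, c) = 1.
Reduced forces 3a^2 <= |D| = 820, so 1 <= a <= 16; b must have the parity of D, and c = (b^2 - D)/(4a) must be an integer >= a.
Enumerate a = 1..16, b in [-a, a]:
  a=1: (1, 0, 205)  [1]
  a=2: (2, 2, 103)  [1]
  a=3..4: none
  a=5: (5, 0, 41)  [1]
  a=6..9: none
  a=10: (10, 10, 23)  [1]
  a=11: (11, -4, 19), (11, 4, 19)  [2]
  a=12: none
  a=13: (13, -8, 17), (13, 8, 17)  [2]
  a=14..16: none
Total reduced forms: 1 + 1 + 1 + 1 + 2 + 2 = 8
h = 8

8


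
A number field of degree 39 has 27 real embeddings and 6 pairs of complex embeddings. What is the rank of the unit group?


By Dirichlet's unit theorem:
rank = r1 + r2 - 1
= 27 + 6 - 1
= 32

32


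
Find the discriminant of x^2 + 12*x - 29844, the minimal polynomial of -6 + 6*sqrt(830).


The element -6 + 6*sqrt(830) has minimal polynomial:
x^2 + 12*x - 29844
Discriminant = (12)^2 - 4*(-29844)
= 144 + 119376
= 119520

119520


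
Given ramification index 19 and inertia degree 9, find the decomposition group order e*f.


|D_P| = e * f
= 19 * 9
= 171

171


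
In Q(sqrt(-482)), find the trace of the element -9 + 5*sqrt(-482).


Tr(a + b*sqrt(d)) = (a + b*sqrt(d)) + (a - b*sqrt(d)) = 2a
= 2 * (-9)
= -18

-18


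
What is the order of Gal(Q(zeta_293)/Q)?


|Gal(Q(zeta_293)/Q)| = phi(293)
= 292

292


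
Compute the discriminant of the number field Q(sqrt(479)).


For K = Q(sqrt(d)) with d squarefree: disc(K) = d if d = 1 mod 4, and disc(K) = 4d if d = 2 or 3 mod 4.
Here d = 479, and d mod 4 = 3.
d = 3 mod 4, not 1 (O_K = Z[sqrt(d)]), so disc(K) = 4d = 4 * (479) = 1916

1916


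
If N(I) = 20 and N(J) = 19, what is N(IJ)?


N(IJ) = N(I) * N(J)
= 20 * 19
= 380

380


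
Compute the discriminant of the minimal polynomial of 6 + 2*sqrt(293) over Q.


The element 6 + 2*sqrt(293) has minimal polynomial:
x^2 - 12*x - 1136
Discriminant = (-12)^2 - 4*(-1136)
= 144 + 4544
= 4688

4688


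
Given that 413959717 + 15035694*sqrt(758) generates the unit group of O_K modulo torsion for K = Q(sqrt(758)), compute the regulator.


epsilon = 413959717 + 15035694*sqrt(758)
= 8.2792e+08
R = ln(8.2792e+08)
= 20.5344

20.5344


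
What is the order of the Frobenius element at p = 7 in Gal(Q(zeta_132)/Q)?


The Frobenius at p in Gal(Q(zeta_n)/Q) = (Z/nZ)* is the class of p, so its order is ord_132(7), the smallest k >= 1 with 7^k = 1 mod 132.
n = 132 = 2^2 * 3 * 11, phi(132) = 40; the order divides phi(n).
Divisors of 40: 1, 2, 4, 5, 8, 10, 20, 40
Repeated squaring mod 132: 7^1 = 7, 7^2 = 49, 7^4 = 25, 7^8 = 97, 7^16 = 37, 7^32 = 49
Test divisors in increasing order:
  k=1: 7^1 = 7 mod 132
  k=2: 7^2 = 49 mod 132
  k=4: 7^4 = 25 mod 132
  k=5: 7^5 = 25 * 7 = 43 mod 132
  k=8: 7^8 = 97 mod 132
  k=10: 7^10 = 97 * 49 = 1 mod 132  <- first divisor giving 1
Order = 10

10


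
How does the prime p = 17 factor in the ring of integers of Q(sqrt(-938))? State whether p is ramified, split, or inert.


K = Q(sqrt(-938)). Since d mod 4 = 2, disc(K) = -3752.
Check p | disc: -3752 mod 17 = 5.
p does not divide disc. Compute Legendre symbol (d/p):
14^((17-1)/2) mod 17 = -1
(d/p) = -1, so p is inert: (p) stays prime with e=1, f=2, g=1.
Therefore p is inert.

inert


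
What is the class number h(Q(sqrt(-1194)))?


K = Q(sqrt(-1194)). d mod 4 = 2, so D = disc(K) = 4d = -4776
h(K) equals the number of primitive reduced positive-definite forms (a, b, c) = a*x^2 + b*x*y + c*y^2 with b^2 - 4ac = D,
where reduced means |b| <= a <= c, with b >= 0 whenever |b| = a or a = c, and primitive means gcd(a, b, c) = 1.
Reduced forces 3a^2 <= |D| = 4776, so 1 <= a <= 39; b must have the parity of D, and c = (b^2 - D)/(4a) must be an integer >= a.
Enumerate a = 1..39, b in [-a, a]:
  a=1: (1, 0, 1194)  [1]
  a=2: (2, 0, 597)  [1]
  a=3: (3, 0, 398)  [1]
  a=4: none
  a=5: (5, -2, 239), (5, 2, 239)  [2]
  a=6: (6, 0, 199)  [1]
  a=7..9: none
  a=10: (10, -8, 121), (10, 8, 121)  [2]
  a=11: (11, -8, 110), (11, 8, 110)  [2]
  a=12..14: none
  a=15: (15, -12, 82), (15, 12, 82)  [2]
  a=16: none
  a=17: (17, -16, 74), (17, 16, 74)  [2]
  a=18..21: none
  a=22: (22, -8, 55), (22, 8, 55)  [2]
  a=23: (23, -10, 53), (23, 10, 53)  [2]
  a=24: none
  a=25: (25, -18, 51), (25, 18, 51)  [2]
  a=26..28: none
  a=29: (29, -26, 47), (29, 26, 47)  [2]
  a=30: (30, -12, 41), (30, 12, 41)  [2]
  a=31..32: none
  a=33: (33, -30, 43), (33, 30, 43)  [2]
  a=34: (34, -16, 37), (34, 16, 37)  [2]
  a=35..39: none
Total reduced forms: 1 + 1 + 1 + 2 + 1 + 2 + 2 + 2 + 2 + 2 + 2 + 2 + 2 + 2 + 2 + 2 = 28
h = 28

28


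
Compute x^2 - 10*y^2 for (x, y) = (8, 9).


x^2 - d*y^2
= 8^2 - 10*9^2
= 64 - 810
= -746

-746


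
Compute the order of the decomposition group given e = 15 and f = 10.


|D_P| = e * f
= 15 * 10
= 150

150


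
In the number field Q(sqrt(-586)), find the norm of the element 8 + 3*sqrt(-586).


N(a + b*sqrt(d)) = a^2 - d*b^2
= (8)^2 - (-586)*(3)^2
= 64 + 5274
= 5338

5338


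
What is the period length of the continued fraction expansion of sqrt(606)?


Run the CF algorithm for sqrt(606).
a_0 = floor(sqrt(606)) = 24; set m_0=0, q_0=1.
Recurrence: m' = q*a - m,  q' = (d - m'^2)/q,  a' = floor((a_0 + m')/q').
  step 1: m=24, q=30, a=1
  step 2: m=6, q=19, a=1
  step 3: m=13, q=23, a=1
  step 4: m=10, q=22, a=1
  step 5: m=12, q=21, a=1
  step 6: m=9, q=25, a=1
  step 7: m=16, q=14, a=2
  step 8: m=12, q=33, a=1
  step 9: m=21, q=5, a=9
  step 10: m=24, q=6, a=8
  step 11: m=24, q=5, a=9
  step 12: m=21, q=33, a=1
  step 13: m=12, q=14, a=2
  step 14: m=16, q=25, a=1
  step 15: m=9, q=21, a=1
  step 16: m=12, q=22, a=1
  step 17: m=10, q=23, a=1
  step 18: m=13, q=19, a=1
  step 19: m=6, q=30, a=1
  step 20: m=24, q=1, a=48
a_20 = 2*a_0 = 48, so the period closes here.
sqrt(606) = [24; 1, 1, 1, 1, 1, 1, 2, 1, 9, 8, 9, 1, 2, 1, 1, 1, 1, 1, 1, 48]
Period length = 20

20


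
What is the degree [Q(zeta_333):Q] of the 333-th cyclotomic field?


The degree equals Euler's totient phi(333).
333 = 3^2 * 37
phi(333) = 216

216


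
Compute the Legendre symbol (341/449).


p = 449 is prime, so compute (341/449) with the reciprocity algorithm (Jacobi-symbol steps: pull out 2s via (2/n), flip via reciprocity, reduce):
  reciprocity: (341/449) -> +(449/341)
  reduce: (108/341)
  pull out 2: (2/341) = -1  (since 341 mod 8 = 5)
  pull out 2: (2/341) = -1  (since 341 mod 8 = 5)
  reciprocity: (27/341) -> +(341/27)
  reduce: (17/27)
  reciprocity: (17/27) -> +(27/17)
  reduce: (10/17)
  pull out 2: (2/17) = +1  (since 17 mod 8 = 1)
  reciprocity: (5/17) -> +(17/5)
  reduce: (2/5)
  pull out 2: (2/5) = -1  (since 5 mod 8 = 5)
  (1/5) = 1
Product of signs = -1
(341/449) = -1

-1


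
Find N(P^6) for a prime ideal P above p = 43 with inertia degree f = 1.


N(P^a) = p^(a*f)
= 43^(6*1)
= 43^6
= 6321363049

6321363049


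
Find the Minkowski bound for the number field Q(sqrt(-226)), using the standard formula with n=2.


d = -226, d mod 4 = 2, so disc(K) = 4d = -904; |disc(K)| = 904
Imaginary quadratic field, so n = 2, s = r2 = 1, r1 = 0
M = (n!/n^n) * (4/pi)^s * sqrt(|disc(K)|) = (2!/2^2) * (4/pi)^1 * sqrt(904)
= 0.5 * 1.273240 * 30.066593
= 19.1410

19.1410


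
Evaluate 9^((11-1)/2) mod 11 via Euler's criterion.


p = 11 is prime and the exponent is (p-1)/2 = 5, so by Euler's criterion 9^5 = (9/11) = +1 or -1 mod 11.
Compute by square-and-multiply:
  5 = 4 + 1 (binary 101)
  Repeated squaring mod 11: 9^1 = 9, 9^2 = 4, 9^4 = 5
  9^5 = 9^4 * 9^1 = 5 * 9 mod 11
    5 * 9 = 45 = 1 mod 11
  9^5 = 1 mod 11
Result 1: 9 is a quadratic residue mod 11.
9^5 mod 11 = 1

1


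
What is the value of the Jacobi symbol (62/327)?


Compute (62/327) via quadratic reciprocity:
  pull out 2: (2/327) = +1  (since 327 mod 8 = 7)
  reciprocity: (31/327) -> -(327/31)
  reduce: (17/31)
  reciprocity: (17/31) -> +(31/17)
  reduce: (14/17)
  pull out 2: (2/17) = +1  (since 17 mod 8 = 1)
  reciprocity: (7/17) -> +(17/7)
  reduce: (3/7)
  reciprocity: (3/7) -> -(7/3)
  reduce: (1/3)
  (1/3) = 1
Product of signs = 1

1


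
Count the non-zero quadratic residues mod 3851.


For prime p, the number of non-zero quadratic residues is (p-1)/2.
= (3851-1)/2
= 1925

1925


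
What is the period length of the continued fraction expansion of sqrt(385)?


Run the CF algorithm for sqrt(385).
a_0 = floor(sqrt(385)) = 19; set m_0=0, q_0=1.
Recurrence: m' = q*a - m,  q' = (d - m'^2)/q,  a' = floor((a_0 + m')/q').
  step 1: m=19, q=24, a=1
  step 2: m=5, q=15, a=1
  step 3: m=10, q=19, a=1
  step 4: m=9, q=16, a=1
  step 5: m=7, q=21, a=1
  step 6: m=14, q=9, a=3
  step 7: m=13, q=24, a=1
  step 8: m=11, q=11, a=2
  step 9: m=11, q=24, a=1
  step 10: m=13, q=9, a=3
  step 11: m=14, q=21, a=1
  step 12: m=7, q=16, a=1
  step 13: m=9, q=19, a=1
  step 14: m=10, q=15, a=1
  step 15: m=5, q=24, a=1
  step 16: m=19, q=1, a=38
a_16 = 2*a_0 = 38, so the period closes here.
sqrt(385) = [19; 1, 1, 1, 1, 1, 3, 1, 2, 1, 3, 1, 1, 1, 1, 1, 38]
Period length = 16

16


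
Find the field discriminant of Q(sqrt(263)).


For K = Q(sqrt(d)) with d squarefree: disc(K) = d if d = 1 mod 4, and disc(K) = 4d if d = 2 or 3 mod 4.
Here d = 263, and d mod 4 = 3.
d = 3 mod 4, not 1 (O_K = Z[sqrt(d)]), so disc(K) = 4d = 4 * (263) = 1052

1052


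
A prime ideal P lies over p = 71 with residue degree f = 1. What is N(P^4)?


N(P^a) = p^(a*f)
= 71^(4*1)
= 71^4
= 25411681

25411681


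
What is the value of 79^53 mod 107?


p = 107 is prime and the exponent is (p-1)/2 = 53, so by Euler's criterion 79^53 = (79/107) = +1 or -1 mod 107.
Compute by square-and-multiply:
  53 = 32 + 16 + 4 + 1 (binary 110101)
  Repeated squaring mod 107: 79^1 = 79, 79^2 = 35, 79^4 = 48, 79^8 = 57, 79^16 = 39, 79^32 = 23
  79^53 = 79^32 * 79^16 * 79^4 * 79^1 = 23 * 39 * 48 * 79 mod 107
    23 * 39 = 897 = 41 mod 107
    41 * 48 = 1968 = 42 mod 107
    42 * 79 = 3318 = 1 mod 107
  79^53 = 1 mod 107
Result 1: 79 is a quadratic residue mod 107.
79^53 mod 107 = 1

1


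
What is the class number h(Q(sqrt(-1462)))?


K = Q(sqrt(-1462)). d mod 4 = 2, so D = disc(K) = 4d = -5848
h(K) equals the number of primitive reduced positive-definite forms (a, b, c) = a*x^2 + b*x*y + c*y^2 with b^2 - 4ac = D,
where reduced means |b| <= a <= c, with b >= 0 whenever |b| = a or a = c, and primitive means gcd(a, b, c) = 1.
Reduced forces 3a^2 <= |D| = 5848, so 1 <= a <= 44; b must have the parity of D, and c = (b^2 - D)/(4a) must be an integer >= a.
Enumerate a = 1..44, b in [-a, a]:
  a=1: (1, 0, 1462)  [1]
  a=2: (2, 0, 731)  [1]
  a=3..6: none
  a=7: (7, -2, 209), (7, 2, 209)  [2]
  a=8..10: none
  a=11: (11, -2, 133), (11, 2, 133)  [2]
  a=12..13: none
  a=14: (14, -12, 107), (14, 12, 107)  [2]
  a=15..16: none
  a=17: (17, 0, 86)  [1]
  a=18: none
  a=19: (19, -2, 77), (19, 2, 77)  [2]
  a=20..21: none
  a=22: (22, -20, 71), (22, 20, 71)  [2]
  a=23..33: none
  a=34: (34, 0, 43)  [1]
  a=35..37: none
  a=38: (38, -36, 47), (38, 36, 47)  [2]
  a=39..44: none
Total reduced forms: 1 + 1 + 2 + 2 + 2 + 1 + 2 + 2 + 1 + 2 = 16
h = 16

16


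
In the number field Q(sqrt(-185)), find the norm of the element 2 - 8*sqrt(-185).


N(a + b*sqrt(d)) = a^2 - d*b^2
= (2)^2 - (-185)*(-8)^2
= 4 + 11840
= 11844

11844


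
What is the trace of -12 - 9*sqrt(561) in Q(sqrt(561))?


Tr(a + b*sqrt(d)) = (a + b*sqrt(d)) + (a - b*sqrt(d)) = 2a
= 2 * (-12)
= -24

-24


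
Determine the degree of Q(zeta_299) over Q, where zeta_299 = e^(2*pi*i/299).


The degree equals Euler's totient phi(299).
299 = 13 * 23
phi(299) = 264

264


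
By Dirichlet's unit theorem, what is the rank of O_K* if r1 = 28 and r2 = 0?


By Dirichlet's unit theorem:
rank = r1 + r2 - 1
= 28 + 0 - 1
= 27

27


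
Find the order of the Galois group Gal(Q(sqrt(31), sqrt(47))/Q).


The 2 square roots of distinct primes are multiplicatively independent over Q,
so [K:Q] = 2^2 and Gal(K/Q) is isomorphic to (Z/2Z)^2.
|Gal| = 2^2 = 4

4


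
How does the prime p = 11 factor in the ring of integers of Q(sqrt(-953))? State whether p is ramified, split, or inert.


K = Q(sqrt(-953)). Since d mod 4 = 3, disc(K) = -3812.
Check p | disc: -3812 mod 11 = 5.
p does not divide disc. Compute Legendre symbol (d/p):
4^((11-1)/2) mod 11 = 1
(d/p) = 1, so p splits: (p) = P*P' with e=1, f=1, g=2.
Therefore p is split.

split


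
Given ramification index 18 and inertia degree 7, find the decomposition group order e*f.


|D_P| = e * f
= 18 * 7
= 126

126


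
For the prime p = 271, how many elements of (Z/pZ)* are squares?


For prime p, the number of non-zero quadratic residues is (p-1)/2.
= (271-1)/2
= 135

135


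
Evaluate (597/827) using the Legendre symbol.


p = 827 is prime, so compute (597/827) with the reciprocity algorithm (Jacobi-symbol steps: pull out 2s via (2/n), flip via reciprocity, reduce):
  reciprocity: (597/827) -> +(827/597)
  reduce: (230/597)
  pull out 2: (2/597) = -1  (since 597 mod 8 = 5)
  reciprocity: (115/597) -> +(597/115)
  reduce: (22/115)
  pull out 2: (2/115) = -1  (since 115 mod 8 = 3)
  reciprocity: (11/115) -> -(115/11)
  reduce: (5/11)
  reciprocity: (5/11) -> +(11/5)
  reduce: (1/5)
  (1/5) = 1
Product of signs = -1
(597/827) = -1

-1


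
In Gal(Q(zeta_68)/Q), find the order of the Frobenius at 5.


The Frobenius at p in Gal(Q(zeta_n)/Q) = (Z/nZ)* is the class of p, so its order is ord_68(5), the smallest k >= 1 with 5^k = 1 mod 68.
n = 68 = 2^2 * 17, phi(68) = 32; the order divides phi(n).
Divisors of 32: 1, 2, 4, 8, 16, 32
Repeated squaring mod 68: 5^1 = 5, 5^2 = 25, 5^4 = 13, 5^8 = 33, 5^16 = 1, 5^32 = 1
Test divisors in increasing order:
  k=1: 5^1 = 5 mod 68
  k=2: 5^2 = 25 mod 68
  k=4: 5^4 = 13 mod 68
  k=8: 5^8 = 33 mod 68
  k=16: 5^16 = 1 mod 68  <- first divisor giving 1
Order = 16

16


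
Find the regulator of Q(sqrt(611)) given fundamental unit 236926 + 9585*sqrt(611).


epsilon = 236926 + 9585*sqrt(611)
= 473852.0000
R = ln(473852.0000)
= 13.0687

13.0687


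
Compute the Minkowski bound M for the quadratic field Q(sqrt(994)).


d = 994, d mod 4 = 2, so disc(K) = 4d = 3976; |disc(K)| = 3976
Real quadratic field, so n = 2, s = r2 = 0, r1 = 2
M = (n!/n^n) * (4/pi)^s * sqrt(|disc(K)|) = (2!/2^2) * (4/pi)^0 * sqrt(3976)
= 0.5 * 1.000000 * 63.055531
= 31.5278

31.5278


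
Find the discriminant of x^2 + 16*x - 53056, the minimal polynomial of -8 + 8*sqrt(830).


The element -8 + 8*sqrt(830) has minimal polynomial:
x^2 + 16*x - 53056
Discriminant = (16)^2 - 4*(-53056)
= 256 + 212224
= 212480

212480


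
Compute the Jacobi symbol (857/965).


Compute (857/965) via quadratic reciprocity:
  reciprocity: (857/965) -> +(965/857)
  reduce: (108/857)
  pull out 2: (2/857) = +1  (since 857 mod 8 = 1)
  pull out 2: (2/857) = +1  (since 857 mod 8 = 1)
  reciprocity: (27/857) -> +(857/27)
  reduce: (20/27)
  pull out 2: (2/27) = -1  (since 27 mod 8 = 3)
  pull out 2: (2/27) = -1  (since 27 mod 8 = 3)
  reciprocity: (5/27) -> +(27/5)
  reduce: (2/5)
  pull out 2: (2/5) = -1  (since 5 mod 8 = 5)
  (1/5) = 1
Product of signs = -1

-1


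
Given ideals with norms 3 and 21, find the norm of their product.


N(IJ) = N(I) * N(J)
= 3 * 21
= 63

63


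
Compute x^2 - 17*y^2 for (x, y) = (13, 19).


x^2 - d*y^2
= 13^2 - 17*19^2
= 169 - 6137
= -5968

-5968


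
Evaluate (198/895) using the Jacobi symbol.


Compute (198/895) via quadratic reciprocity:
  pull out 2: (2/895) = +1  (since 895 mod 8 = 7)
  reciprocity: (99/895) -> -(895/99)
  reduce: (4/99)
  pull out 2: (2/99) = -1  (since 99 mod 8 = 3)
  pull out 2: (2/99) = -1  (since 99 mod 8 = 3)
  (1/99) = 1
Product of signs = -1

-1


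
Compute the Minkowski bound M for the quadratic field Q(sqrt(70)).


d = 70, d mod 4 = 2, so disc(K) = 4d = 280; |disc(K)| = 280
Real quadratic field, so n = 2, s = r2 = 0, r1 = 2
M = (n!/n^n) * (4/pi)^s * sqrt(|disc(K)|) = (2!/2^2) * (4/pi)^0 * sqrt(280)
= 0.5 * 1.000000 * 16.733201
= 8.3666

8.3666


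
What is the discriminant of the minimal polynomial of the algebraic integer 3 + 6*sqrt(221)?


The element 3 + 6*sqrt(221) has minimal polynomial:
x^2 - 6*x - 7947
Discriminant = (-6)^2 - 4*(-7947)
= 36 + 31788
= 31824

31824


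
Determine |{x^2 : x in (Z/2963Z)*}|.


For prime p, the number of non-zero quadratic residues is (p-1)/2.
= (2963-1)/2
= 1481

1481


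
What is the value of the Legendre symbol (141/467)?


p = 467 is prime, so compute (141/467) with the reciprocity algorithm (Jacobi-symbol steps: pull out 2s via (2/n), flip via reciprocity, reduce):
  reciprocity: (141/467) -> +(467/141)
  reduce: (44/141)
  pull out 2: (2/141) = -1  (since 141 mod 8 = 5)
  pull out 2: (2/141) = -1  (since 141 mod 8 = 5)
  reciprocity: (11/141) -> +(141/11)
  reduce: (9/11)
  reciprocity: (9/11) -> +(11/9)
  reduce: (2/9)
  pull out 2: (2/9) = +1  (since 9 mod 8 = 1)
  (1/9) = 1
Product of signs = 1
(141/467) = 1

1


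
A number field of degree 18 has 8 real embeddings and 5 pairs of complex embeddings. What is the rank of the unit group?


By Dirichlet's unit theorem:
rank = r1 + r2 - 1
= 8 + 5 - 1
= 12

12


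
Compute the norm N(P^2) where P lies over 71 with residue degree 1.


N(P^a) = p^(a*f)
= 71^(2*1)
= 71^2
= 5041

5041


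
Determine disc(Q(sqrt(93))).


For K = Q(sqrt(d)) with d squarefree: disc(K) = d if d = 1 mod 4, and disc(K) = 4d if d = 2 or 3 mod 4.
Here d = 93, and d mod 4 = 1.
d = 1 mod 4 (O_K = Z[(1+sqrt(d))/2]), so disc(K) = d = 93

93


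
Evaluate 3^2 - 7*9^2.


x^2 - d*y^2
= 3^2 - 7*9^2
= 9 - 567
= -558

-558


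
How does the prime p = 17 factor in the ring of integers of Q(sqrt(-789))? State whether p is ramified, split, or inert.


K = Q(sqrt(-789)). Since d mod 4 = 3, disc(K) = -3156.
Check p | disc: -3156 mod 17 = 6.
p does not divide disc. Compute Legendre symbol (d/p):
10^((17-1)/2) mod 17 = -1
(d/p) = -1, so p is inert: (p) stays prime with e=1, f=2, g=1.
Therefore p is inert.

inert


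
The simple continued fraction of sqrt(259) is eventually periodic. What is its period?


Run the CF algorithm for sqrt(259).
a_0 = floor(sqrt(259)) = 16; set m_0=0, q_0=1.
Recurrence: m' = q*a - m,  q' = (d - m'^2)/q,  a' = floor((a_0 + m')/q').
  step 1: m=16, q=3, a=10
  step 2: m=14, q=21, a=1
  step 3: m=7, q=10, a=2
  step 4: m=13, q=9, a=3
  step 5: m=14, q=7, a=4
  step 6: m=14, q=9, a=3
  step 7: m=13, q=10, a=2
  step 8: m=7, q=21, a=1
  step 9: m=14, q=3, a=10
  step 10: m=16, q=1, a=32
a_10 = 2*a_0 = 32, so the period closes here.
sqrt(259) = [16; 10, 1, 2, 3, 4, 3, 2, 1, 10, 32]
Period length = 10

10


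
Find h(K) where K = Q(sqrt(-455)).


K = Q(sqrt(-455)). d mod 4 = 1, so D = disc(K) = d = -455
h(K) equals the number of primitive reduced positive-definite forms (a, b, c) = a*x^2 + b*x*y + c*y^2 with b^2 - 4ac = D,
where reduced means |b| <= a <= c, with b >= 0 whenever |b| = a or a = c, and primitive means gcd(a, b, c) = 1.
Reduced forces 3a^2 <= |D| = 455, so 1 <= a <= 12; b must have the parity of D, and c = (b^2 - D)/(4a) must be an integer >= a.
Enumerate a = 1..12, b in [-a, a]:
  a=1: (1, 1, 114)  [1]
  a=2: (2, -1, 57), (2, 1, 57)  [2]
  a=3: (3, -1, 38), (3, 1, 38)  [2]
  a=4: (4, -3, 29), (4, 3, 29)  [2]
  a=5: (5, 5, 24)  [1]
  a=6: (6, -5, 20), (6, -1, 19), (6, 1, 19), (6, 5, 20)  [4]
  a=7: (7, 7, 18)  [1]
  a=8: (8, -5, 15), (8, 5, 15)  [2]
  a=9: (9, -7, 14), (9, 7, 14)  [2]
  a=10: (10, -5, 12), (10, 5, 12)  [2]
  a=11: none
  a=12: (12, 11, 12)  [1]
Total reduced forms: 1 + 2 + 2 + 2 + 1 + 4 + 1 + 2 + 2 + 2 + 1 = 20
h = 20

20


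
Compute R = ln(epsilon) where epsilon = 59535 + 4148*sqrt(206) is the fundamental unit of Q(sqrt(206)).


epsilon = 59535 + 4148*sqrt(206)
= 119070.0000
R = ln(119070.0000)
= 11.6875

11.6875


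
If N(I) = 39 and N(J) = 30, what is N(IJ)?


N(IJ) = N(I) * N(J)
= 39 * 30
= 1170

1170


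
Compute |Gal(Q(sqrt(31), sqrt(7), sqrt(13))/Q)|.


The 3 square roots of distinct primes are multiplicatively independent over Q,
so [K:Q] = 2^3 and Gal(K/Q) is isomorphic to (Z/2Z)^3.
|Gal| = 2^3 = 8

8


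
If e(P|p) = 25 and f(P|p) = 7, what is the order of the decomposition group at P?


|D_P| = e * f
= 25 * 7
= 175

175


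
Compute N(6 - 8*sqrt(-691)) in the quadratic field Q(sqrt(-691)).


N(a + b*sqrt(d)) = a^2 - d*b^2
= (6)^2 - (-691)*(-8)^2
= 36 + 44224
= 44260

44260


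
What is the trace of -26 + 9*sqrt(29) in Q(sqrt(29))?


Tr(a + b*sqrt(d)) = (a + b*sqrt(d)) + (a - b*sqrt(d)) = 2a
= 2 * (-26)
= -52

-52


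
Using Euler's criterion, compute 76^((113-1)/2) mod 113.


p = 113 is prime and the exponent is (p-1)/2 = 56, so by Euler's criterion 76^56 = (76/113) = +1 or -1 mod 113.
Compute by square-and-multiply:
  56 = 32 + 16 + 8 (binary 111000)
  Repeated squaring mod 113: 76^1 = 76, 76^2 = 13, 76^4 = 56, 76^8 = 85, 76^16 = 106, 76^32 = 49
  76^56 = 76^32 * 76^16 * 76^8 = 49 * 106 * 85 mod 113
    49 * 106 = 5194 = 109 mod 113
    109 * 85 = 9265 = 112 mod 113
  76^56 = 112 mod 113
Result 112 = p - 1 = -1 mod 113: 76 is a quadratic non-residue mod 113. As a residue in [0, p-1] the value is 112.
76^56 mod 113 = 112

112


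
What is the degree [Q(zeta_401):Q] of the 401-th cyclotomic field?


The degree equals Euler's totient phi(401).
401 = 401
phi(401) = 400

400


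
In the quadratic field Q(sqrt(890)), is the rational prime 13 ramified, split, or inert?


K = Q(sqrt(890)). Since d mod 4 = 2, disc(K) = 3560.
Check p | disc: 3560 mod 13 = 11.
p does not divide disc. Compute Legendre symbol (d/p):
6^((13-1)/2) mod 13 = -1
(d/p) = -1, so p is inert: (p) stays prime with e=1, f=2, g=1.
Therefore p is inert.

inert


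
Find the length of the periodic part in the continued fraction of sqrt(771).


Run the CF algorithm for sqrt(771).
a_0 = floor(sqrt(771)) = 27; set m_0=0, q_0=1.
Recurrence: m' = q*a - m,  q' = (d - m'^2)/q,  a' = floor((a_0 + m')/q').
  step 1: m=27, q=42, a=1
  step 2: m=15, q=13, a=3
  step 3: m=24, q=15, a=3
  step 4: m=21, q=22, a=2
  step 5: m=23, q=11, a=4
  step 6: m=21, q=30, a=1
  step 7: m=9, q=23, a=1
  step 8: m=14, q=25, a=1
  step 9: m=11, q=26, a=1
  step 10: m=15, q=21, a=2
  step 11: m=27, q=2, a=27
  step 12: m=27, q=21, a=2
  step 13: m=15, q=26, a=1
  step 14: m=11, q=25, a=1
  step 15: m=14, q=23, a=1
  step 16: m=9, q=30, a=1
  step 17: m=21, q=11, a=4
  step 18: m=23, q=22, a=2
  step 19: m=21, q=15, a=3
  step 20: m=24, q=13, a=3
  step 21: m=15, q=42, a=1
  step 22: m=27, q=1, a=54
a_22 = 2*a_0 = 54, so the period closes here.
sqrt(771) = [27; 1, 3, 3, 2, 4, 1, 1, 1, 1, 2, 27, 2, 1, 1, 1, 1, 4, 2, 3, 3, 1, 54]
Period length = 22

22


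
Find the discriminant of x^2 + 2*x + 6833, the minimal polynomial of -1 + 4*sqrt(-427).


The element -1 + 4*sqrt(-427) has minimal polynomial:
x^2 + 2*x + 6833
Discriminant = (2)^2 - 4*(6833)
= 4 - 27332
= -27328

-27328


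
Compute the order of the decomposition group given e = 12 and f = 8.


|D_P| = e * f
= 12 * 8
= 96

96


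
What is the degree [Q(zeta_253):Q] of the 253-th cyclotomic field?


The degree equals Euler's totient phi(253).
253 = 11 * 23
phi(253) = 220

220


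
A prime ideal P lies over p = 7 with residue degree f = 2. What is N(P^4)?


N(P^a) = p^(a*f)
= 7^(4*2)
= 7^8
= 5764801

5764801


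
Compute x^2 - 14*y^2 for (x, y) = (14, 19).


x^2 - d*y^2
= 14^2 - 14*19^2
= 196 - 5054
= -4858

-4858


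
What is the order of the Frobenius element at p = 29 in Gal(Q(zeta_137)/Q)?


The Frobenius at p in Gal(Q(zeta_n)/Q) = (Z/nZ)* is the class of p, so its order is ord_137(29), the smallest k >= 1 with 29^k = 1 mod 137.
n = 137 = 137, phi(137) = 136; the order divides phi(n).
Divisors of 136: 1, 2, 4, 8, 17, 34, 68, 136
Repeated squaring mod 137: 29^1 = 29, 29^2 = 19, 29^4 = 87, 29^8 = 34, 29^16 = 60, 29^32 = 38, 29^64 = 74, 29^128 = 133
Test divisors in increasing order:
  k=1: 29^1 = 29 mod 137
  k=2: 29^2 = 19 mod 137
  k=4: 29^4 = 87 mod 137
  k=8: 29^8 = 34 mod 137
  k=17: 29^17 = 60 * 29 = 96 mod 137
  k=34: 29^34 = 38 * 19 = 37 mod 137
  k=68: 29^68 = 74 * 87 = 136 mod 137
  k=136: 29^136 = 133 * 34 = 1 mod 137  <- first divisor giving 1
Order = 136

136


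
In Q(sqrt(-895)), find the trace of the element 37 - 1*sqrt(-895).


Tr(a + b*sqrt(d)) = (a + b*sqrt(d)) + (a - b*sqrt(d)) = 2a
= 2 * (37)
= 74

74


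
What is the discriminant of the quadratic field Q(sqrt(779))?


For K = Q(sqrt(d)) with d squarefree: disc(K) = d if d = 1 mod 4, and disc(K) = 4d if d = 2 or 3 mod 4.
Here d = 779, and d mod 4 = 3.
d = 3 mod 4, not 1 (O_K = Z[sqrt(d)]), so disc(K) = 4d = 4 * (779) = 3116

3116


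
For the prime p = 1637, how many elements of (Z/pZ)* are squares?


For prime p, the number of non-zero quadratic residues is (p-1)/2.
= (1637-1)/2
= 818

818


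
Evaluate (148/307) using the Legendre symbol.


p = 307 is prime, so compute (148/307) with the reciprocity algorithm (Jacobi-symbol steps: pull out 2s via (2/n), flip via reciprocity, reduce):
  pull out 2: (2/307) = -1  (since 307 mod 8 = 3)
  pull out 2: (2/307) = -1  (since 307 mod 8 = 3)
  reciprocity: (37/307) -> +(307/37)
  reduce: (11/37)
  reciprocity: (11/37) -> +(37/11)
  reduce: (4/11)
  pull out 2: (2/11) = -1  (since 11 mod 8 = 3)
  pull out 2: (2/11) = -1  (since 11 mod 8 = 3)
  (1/11) = 1
Product of signs = 1
(148/307) = 1

1


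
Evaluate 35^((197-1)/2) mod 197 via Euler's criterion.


p = 197 is prime and the exponent is (p-1)/2 = 98, so by Euler's criterion 35^98 = (35/197) = +1 or -1 mod 197.
Compute by square-and-multiply:
  98 = 64 + 32 + 2 (binary 1100010)
  Repeated squaring mod 197: 35^1 = 35, 35^2 = 43, 35^4 = 76, 35^8 = 63, 35^16 = 29, 35^32 = 53, 35^64 = 51
  35^98 = 35^64 * 35^32 * 35^2 = 51 * 53 * 43 mod 197
    51 * 53 = 2703 = 142 mod 197
    142 * 43 = 6106 = 196 mod 197
  35^98 = 196 mod 197
Result 196 = p - 1 = -1 mod 197: 35 is a quadratic non-residue mod 197. As a residue in [0, p-1] the value is 196.
35^98 mod 197 = 196

196


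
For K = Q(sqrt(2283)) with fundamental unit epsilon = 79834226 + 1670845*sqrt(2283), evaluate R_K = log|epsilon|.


epsilon = 79834226 + 1670845*sqrt(2283)
= 1.5967e+08
R = ln(1.5967e+08)
= 18.8886

18.8886


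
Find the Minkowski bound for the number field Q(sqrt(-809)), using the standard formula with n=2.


d = -809, d mod 4 = 3, so disc(K) = 4d = -3236; |disc(K)| = 3236
Imaginary quadratic field, so n = 2, s = r2 = 1, r1 = 0
M = (n!/n^n) * (4/pi)^s * sqrt(|disc(K)|) = (2!/2^2) * (4/pi)^1 * sqrt(3236)
= 0.5 * 1.273240 * 56.885851
= 36.2147

36.2147


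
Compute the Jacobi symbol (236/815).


Compute (236/815) via quadratic reciprocity:
  pull out 2: (2/815) = +1  (since 815 mod 8 = 7)
  pull out 2: (2/815) = +1  (since 815 mod 8 = 7)
  reciprocity: (59/815) -> -(815/59)
  reduce: (48/59)
  pull out 2: (2/59) = -1  (since 59 mod 8 = 3)
  pull out 2: (2/59) = -1  (since 59 mod 8 = 3)
  pull out 2: (2/59) = -1  (since 59 mod 8 = 3)
  pull out 2: (2/59) = -1  (since 59 mod 8 = 3)
  reciprocity: (3/59) -> -(59/3)
  reduce: (2/3)
  pull out 2: (2/3) = -1  (since 3 mod 8 = 3)
  (1/3) = 1
Product of signs = -1

-1


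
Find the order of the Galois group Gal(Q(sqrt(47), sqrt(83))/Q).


The 2 square roots of distinct primes are multiplicatively independent over Q,
so [K:Q] = 2^2 and Gal(K/Q) is isomorphic to (Z/2Z)^2.
|Gal| = 2^2 = 4

4


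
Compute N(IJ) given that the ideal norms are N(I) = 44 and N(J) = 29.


N(IJ) = N(I) * N(J)
= 44 * 29
= 1276

1276


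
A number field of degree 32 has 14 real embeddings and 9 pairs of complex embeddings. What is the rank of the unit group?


By Dirichlet's unit theorem:
rank = r1 + r2 - 1
= 14 + 9 - 1
= 22

22


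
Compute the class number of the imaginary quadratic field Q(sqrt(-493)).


K = Q(sqrt(-493)). d mod 4 = 3, so D = disc(K) = 4d = -1972
h(K) equals the number of primitive reduced positive-definite forms (a, b, c) = a*x^2 + b*x*y + c*y^2 with b^2 - 4ac = D,
where reduced means |b| <= a <= c, with b >= 0 whenever |b| = a or a = c, and primitive means gcd(a, b, c) = 1.
Reduced forces 3a^2 <= |D| = 1972, so 1 <= a <= 25; b must have the parity of D, and c = (b^2 - D)/(4a) must be an integer >= a.
Enumerate a = 1..25, b in [-a, a]:
  a=1: (1, 0, 493)  [1]
  a=2: (2, 2, 247)  [1]
  a=3..6: none
  a=7: (7, -4, 71), (7, 4, 71)  [2]
  a=8..12: none
  a=13: (13, -2, 38), (13, 2, 38)  [2]
  a=14: (14, -10, 37), (14, 10, 37)  [2]
  a=15..16: none
  a=17: (17, 0, 29)  [1]
  a=18: none
  a=19: (19, -2, 26), (19, 2, 26)  [2]
  a=20..22: none
  a=23: (23, 12, 23)  [1]
  a=24..25: none
Total reduced forms: 1 + 1 + 2 + 2 + 2 + 1 + 2 + 1 = 12
h = 12

12


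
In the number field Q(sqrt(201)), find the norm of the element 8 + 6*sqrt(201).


N(a + b*sqrt(d)) = a^2 - d*b^2
= (8)^2 - (201)*(6)^2
= 64 - 7236
= -7172

-7172


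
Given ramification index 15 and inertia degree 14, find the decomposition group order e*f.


|D_P| = e * f
= 15 * 14
= 210

210


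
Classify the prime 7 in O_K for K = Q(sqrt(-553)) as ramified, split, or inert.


K = Q(sqrt(-553)). Since d mod 4 = 3, disc(K) = -2212.
Check p | disc: -2212 mod 7 = 0.
p divides disc, so p ramifies: (p) = P^2 with e=2, f=1, g=1.
Therefore p is ramified.

ramified


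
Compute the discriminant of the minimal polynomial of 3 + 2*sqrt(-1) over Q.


The element 3 + 2*sqrt(-1) has minimal polynomial:
x^2 - 6*x + 13
Discriminant = (-6)^2 - 4*(13)
= 36 - 52
= -16

-16


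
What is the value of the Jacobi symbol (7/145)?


Compute (7/145) via quadratic reciprocity:
  reciprocity: (7/145) -> +(145/7)
  reduce: (5/7)
  reciprocity: (5/7) -> +(7/5)
  reduce: (2/5)
  pull out 2: (2/5) = -1  (since 5 mod 8 = 5)
  (1/5) = 1
Product of signs = -1

-1


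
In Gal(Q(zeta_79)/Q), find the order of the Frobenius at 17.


The Frobenius at p in Gal(Q(zeta_n)/Q) = (Z/nZ)* is the class of p, so its order is ord_79(17), the smallest k >= 1 with 17^k = 1 mod 79.
n = 79 = 79, phi(79) = 78; the order divides phi(n).
Divisors of 78: 1, 2, 3, 6, 13, 26, 39, 78
Repeated squaring mod 79: 17^1 = 17, 17^2 = 52, 17^4 = 18, 17^8 = 8, 17^16 = 64, 17^32 = 67, 17^64 = 65
Test divisors in increasing order:
  k=1: 17^1 = 17 mod 79
  k=2: 17^2 = 52 mod 79
  k=3: 17^3 = 52 * 17 = 15 mod 79
  k=6: 17^6 = 18 * 52 = 67 mod 79
  k=13: 17^13 = 8 * 18 * 17 = 78 mod 79
  k=26: 17^26 = 64 * 8 * 52 = 1 mod 79  <- first divisor giving 1
Order = 26

26


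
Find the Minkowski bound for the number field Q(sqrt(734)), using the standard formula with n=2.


d = 734, d mod 4 = 2, so disc(K) = 4d = 2936; |disc(K)| = 2936
Real quadratic field, so n = 2, s = r2 = 0, r1 = 2
M = (n!/n^n) * (4/pi)^s * sqrt(|disc(K)|) = (2!/2^2) * (4/pi)^0 * sqrt(2936)
= 0.5 * 1.000000 * 54.184869
= 27.0924

27.0924


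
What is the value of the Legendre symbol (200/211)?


p = 211 is prime, so compute (200/211) with the reciprocity algorithm (Jacobi-symbol steps: pull out 2s via (2/n), flip via reciprocity, reduce):
  pull out 2: (2/211) = -1  (since 211 mod 8 = 3)
  pull out 2: (2/211) = -1  (since 211 mod 8 = 3)
  pull out 2: (2/211) = -1  (since 211 mod 8 = 3)
  reciprocity: (25/211) -> +(211/25)
  reduce: (11/25)
  reciprocity: (11/25) -> +(25/11)
  reduce: (3/11)
  reciprocity: (3/11) -> -(11/3)
  reduce: (2/3)
  pull out 2: (2/3) = -1  (since 3 mod 8 = 3)
  (1/3) = 1
Product of signs = -1
(200/211) = -1

-1


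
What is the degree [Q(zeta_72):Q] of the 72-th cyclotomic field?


The degree equals Euler's totient phi(72).
72 = 2^3 * 3^2
phi(72) = 24

24


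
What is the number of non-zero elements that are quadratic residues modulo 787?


For prime p, the number of non-zero quadratic residues is (p-1)/2.
= (787-1)/2
= 393

393


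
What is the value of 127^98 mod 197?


p = 197 is prime and the exponent is (p-1)/2 = 98, so by Euler's criterion 127^98 = (127/197) = +1 or -1 mod 197.
Compute by square-and-multiply:
  98 = 64 + 32 + 2 (binary 1100010)
  Repeated squaring mod 197: 127^1 = 127, 127^2 = 172, 127^4 = 34, 127^8 = 171, 127^16 = 85, 127^32 = 133, 127^64 = 156
  127^98 = 127^64 * 127^32 * 127^2 = 156 * 133 * 172 mod 197
    156 * 133 = 20748 = 63 mod 197
    63 * 172 = 10836 = 1 mod 197
  127^98 = 1 mod 197
Result 1: 127 is a quadratic residue mod 197.
127^98 mod 197 = 1

1


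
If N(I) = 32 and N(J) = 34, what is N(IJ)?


N(IJ) = N(I) * N(J)
= 32 * 34
= 1088

1088


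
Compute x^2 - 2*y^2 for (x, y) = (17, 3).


x^2 - d*y^2
= 17^2 - 2*3^2
= 289 - 18
= 271

271


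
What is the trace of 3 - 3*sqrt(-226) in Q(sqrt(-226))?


Tr(a + b*sqrt(d)) = (a + b*sqrt(d)) + (a - b*sqrt(d)) = 2a
= 2 * (3)
= 6

6


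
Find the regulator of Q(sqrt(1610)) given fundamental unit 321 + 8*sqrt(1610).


epsilon = 321 + 8*sqrt(1610)
= 641.9984
R = ln(641.9984)
= 6.4646

6.4646


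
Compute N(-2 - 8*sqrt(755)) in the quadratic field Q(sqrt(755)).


N(a + b*sqrt(d)) = a^2 - d*b^2
= (-2)^2 - (755)*(-8)^2
= 4 - 48320
= -48316

-48316


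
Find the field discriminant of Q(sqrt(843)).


For K = Q(sqrt(d)) with d squarefree: disc(K) = d if d = 1 mod 4, and disc(K) = 4d if d = 2 or 3 mod 4.
Here d = 843, and d mod 4 = 3.
d = 3 mod 4, not 1 (O_K = Z[sqrt(d)]), so disc(K) = 4d = 4 * (843) = 3372

3372


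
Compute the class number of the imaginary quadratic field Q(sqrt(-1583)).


K = Q(sqrt(-1583)). d mod 4 = 1, so D = disc(K) = d = -1583
h(K) equals the number of primitive reduced positive-definite forms (a, b, c) = a*x^2 + b*x*y + c*y^2 with b^2 - 4ac = D,
where reduced means |b| <= a <= c, with b >= 0 whenever |b| = a or a = c, and primitive means gcd(a, b, c) = 1.
Reduced forces 3a^2 <= |D| = 1583, so 1 <= a <= 22; b must have the parity of D, and c = (b^2 - D)/(4a) must be an integer >= a.
Enumerate a = 1..22, b in [-a, a]:
  a=1: (1, 1, 396)  [1]
  a=2: (2, -1, 198), (2, 1, 198)  [2]
  a=3: (3, -1, 132), (3, 1, 132)  [2]
  a=4: (4, -1, 99), (4, 1, 99)  [2]
  a=5: none
  a=6: (6, -5, 67), (6, -1, 66), (6, 1, 66), (6, 5, 67)  [4]
  a=7: none
  a=8: (8, -7, 51), (8, 7, 51)  [2]
  a=9: (9, -1, 44), (9, 1, 44)  [2]
  a=10: none
  a=11: (11, -1, 36), (11, 1, 36)  [2]
  a=12: (12, -7, 34), (12, -1, 33), (12, 1, 33), (12, 7, 34)  [4]
  a=13: (13, -9, 32), (13, 9, 32)  [2]
  a=14..15: none
  a=16: (16, -9, 26), (16, 9, 26)  [2]
  a=17: (17, -7, 24), (17, 7, 24)  [2]
  a=18: (18, -17, 26), (18, -1, 22), (18, 1, 22), (18, 17, 26)  [4]
  a=19..21: none
  a=22: (22, -21, 23), (22, 21, 23)  [2]
Total reduced forms: 1 + 2 + 2 + 2 + 4 + 2 + 2 + 2 + 4 + 2 + 2 + 2 + 4 + 2 = 33
h = 33

33


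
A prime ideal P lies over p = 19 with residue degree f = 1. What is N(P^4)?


N(P^a) = p^(a*f)
= 19^(4*1)
= 19^4
= 130321

130321


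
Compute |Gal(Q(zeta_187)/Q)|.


|Gal(Q(zeta_187)/Q)| = phi(187)
= 160

160


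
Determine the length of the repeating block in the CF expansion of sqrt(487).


Run the CF algorithm for sqrt(487).
a_0 = floor(sqrt(487)) = 22; set m_0=0, q_0=1.
Recurrence: m' = q*a - m,  q' = (d - m'^2)/q,  a' = floor((a_0 + m')/q').
  step 1: m=22, q=3, a=14
  step 2: m=20, q=29, a=1
  step 3: m=9, q=14, a=2
  step 4: m=19, q=9, a=4
  step 5: m=17, q=22, a=1
  step 6: m=5, q=21, a=1
  step 7: m=16, q=11, a=3
  step 8: m=17, q=18, a=2
  step 9: m=19, q=7, a=5
  step 10: m=16, q=33, a=1
  step 11: m=17, q=6, a=6
  step 12: m=19, q=21, a=1
  step 13: m=2, q=23, a=1
  step 14: m=21, q=2, a=21
  step 15: m=21, q=23, a=1
  step 16: m=2, q=21, a=1
  step 17: m=19, q=6, a=6
  step 18: m=17, q=33, a=1
  step 19: m=16, q=7, a=5
  step 20: m=19, q=18, a=2
  step 21: m=17, q=11, a=3
  step 22: m=16, q=21, a=1
  step 23: m=5, q=22, a=1
  step 24: m=17, q=9, a=4
  step 25: m=19, q=14, a=2
  step 26: m=9, q=29, a=1
  step 27: m=20, q=3, a=14
  step 28: m=22, q=1, a=44
a_28 = 2*a_0 = 44, so the period closes here.
sqrt(487) = [22; 14, 1, 2, 4, 1, 1, 3, 2, 5, 1, 6, 1, 1, 21, 1, 1, 6, 1, 5, 2, 3, 1, 1, 4, 2, 1, 14, 44]
Period length = 28

28
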